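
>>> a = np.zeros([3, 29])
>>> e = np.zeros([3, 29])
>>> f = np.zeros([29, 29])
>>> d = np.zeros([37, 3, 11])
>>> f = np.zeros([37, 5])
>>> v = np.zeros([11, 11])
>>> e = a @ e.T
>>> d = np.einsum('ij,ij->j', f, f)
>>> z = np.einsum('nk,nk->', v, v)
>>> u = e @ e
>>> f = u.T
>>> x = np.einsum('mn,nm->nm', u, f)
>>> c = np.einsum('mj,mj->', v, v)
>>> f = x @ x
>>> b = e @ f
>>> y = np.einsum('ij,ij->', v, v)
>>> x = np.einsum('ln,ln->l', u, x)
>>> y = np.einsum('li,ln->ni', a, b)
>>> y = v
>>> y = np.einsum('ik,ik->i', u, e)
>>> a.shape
(3, 29)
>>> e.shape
(3, 3)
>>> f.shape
(3, 3)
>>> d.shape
(5,)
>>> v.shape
(11, 11)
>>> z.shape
()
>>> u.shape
(3, 3)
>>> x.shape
(3,)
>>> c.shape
()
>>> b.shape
(3, 3)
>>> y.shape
(3,)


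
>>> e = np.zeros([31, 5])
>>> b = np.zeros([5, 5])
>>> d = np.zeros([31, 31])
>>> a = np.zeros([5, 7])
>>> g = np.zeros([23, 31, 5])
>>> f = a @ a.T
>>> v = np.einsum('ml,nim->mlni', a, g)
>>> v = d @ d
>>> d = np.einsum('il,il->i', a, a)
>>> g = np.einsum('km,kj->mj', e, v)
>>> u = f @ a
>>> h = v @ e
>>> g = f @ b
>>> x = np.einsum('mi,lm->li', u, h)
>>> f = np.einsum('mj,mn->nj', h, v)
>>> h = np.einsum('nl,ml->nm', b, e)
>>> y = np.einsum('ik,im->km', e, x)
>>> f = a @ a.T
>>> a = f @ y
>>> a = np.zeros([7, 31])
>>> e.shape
(31, 5)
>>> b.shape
(5, 5)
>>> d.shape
(5,)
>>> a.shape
(7, 31)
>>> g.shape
(5, 5)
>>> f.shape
(5, 5)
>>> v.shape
(31, 31)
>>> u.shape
(5, 7)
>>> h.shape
(5, 31)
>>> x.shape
(31, 7)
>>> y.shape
(5, 7)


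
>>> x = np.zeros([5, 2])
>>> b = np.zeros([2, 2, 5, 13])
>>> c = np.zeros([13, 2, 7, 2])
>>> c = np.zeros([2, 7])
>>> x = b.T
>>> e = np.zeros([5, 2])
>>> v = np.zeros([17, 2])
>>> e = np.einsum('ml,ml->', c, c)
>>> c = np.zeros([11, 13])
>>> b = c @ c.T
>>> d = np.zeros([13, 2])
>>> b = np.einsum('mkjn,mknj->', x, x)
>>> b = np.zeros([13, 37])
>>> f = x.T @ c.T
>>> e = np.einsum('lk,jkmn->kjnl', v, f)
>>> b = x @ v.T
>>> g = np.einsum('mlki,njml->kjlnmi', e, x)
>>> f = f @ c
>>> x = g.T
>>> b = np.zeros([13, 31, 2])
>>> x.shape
(17, 2, 13, 2, 5, 11)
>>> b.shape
(13, 31, 2)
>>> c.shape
(11, 13)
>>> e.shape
(2, 2, 11, 17)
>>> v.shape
(17, 2)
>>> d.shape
(13, 2)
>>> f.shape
(2, 2, 5, 13)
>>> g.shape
(11, 5, 2, 13, 2, 17)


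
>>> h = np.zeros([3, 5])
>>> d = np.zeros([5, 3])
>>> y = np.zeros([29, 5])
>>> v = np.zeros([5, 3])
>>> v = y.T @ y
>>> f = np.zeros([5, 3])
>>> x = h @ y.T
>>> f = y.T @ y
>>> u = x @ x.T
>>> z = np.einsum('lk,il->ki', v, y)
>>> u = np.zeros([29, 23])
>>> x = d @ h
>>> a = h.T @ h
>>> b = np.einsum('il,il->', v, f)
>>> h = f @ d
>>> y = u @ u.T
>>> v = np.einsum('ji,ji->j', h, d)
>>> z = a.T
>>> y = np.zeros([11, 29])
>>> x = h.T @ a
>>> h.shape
(5, 3)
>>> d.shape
(5, 3)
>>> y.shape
(11, 29)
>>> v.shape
(5,)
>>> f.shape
(5, 5)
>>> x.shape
(3, 5)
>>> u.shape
(29, 23)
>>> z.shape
(5, 5)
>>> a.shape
(5, 5)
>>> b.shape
()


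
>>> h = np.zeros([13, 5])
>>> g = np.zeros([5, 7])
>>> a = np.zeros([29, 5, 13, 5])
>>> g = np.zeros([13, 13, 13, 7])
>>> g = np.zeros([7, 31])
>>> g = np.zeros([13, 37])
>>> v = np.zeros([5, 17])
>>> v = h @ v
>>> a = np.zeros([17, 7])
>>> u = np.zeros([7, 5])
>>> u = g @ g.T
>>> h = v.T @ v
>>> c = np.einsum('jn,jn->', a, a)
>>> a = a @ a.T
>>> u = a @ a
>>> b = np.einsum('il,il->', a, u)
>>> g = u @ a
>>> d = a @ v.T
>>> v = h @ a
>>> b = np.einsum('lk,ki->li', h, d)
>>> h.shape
(17, 17)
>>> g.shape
(17, 17)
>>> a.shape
(17, 17)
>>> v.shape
(17, 17)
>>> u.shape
(17, 17)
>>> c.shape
()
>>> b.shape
(17, 13)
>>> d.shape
(17, 13)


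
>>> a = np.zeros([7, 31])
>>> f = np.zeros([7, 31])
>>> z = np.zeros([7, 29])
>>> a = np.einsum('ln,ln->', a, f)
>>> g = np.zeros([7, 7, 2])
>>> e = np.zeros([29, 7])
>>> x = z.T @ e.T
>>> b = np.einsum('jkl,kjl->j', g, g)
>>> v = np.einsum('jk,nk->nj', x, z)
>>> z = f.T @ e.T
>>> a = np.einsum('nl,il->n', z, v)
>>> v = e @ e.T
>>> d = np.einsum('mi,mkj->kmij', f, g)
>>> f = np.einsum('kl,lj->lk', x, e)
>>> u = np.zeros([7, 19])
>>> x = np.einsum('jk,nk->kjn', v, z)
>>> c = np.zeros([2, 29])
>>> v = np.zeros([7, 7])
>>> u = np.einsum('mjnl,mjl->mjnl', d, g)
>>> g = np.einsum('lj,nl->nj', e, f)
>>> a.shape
(31,)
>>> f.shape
(29, 29)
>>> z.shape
(31, 29)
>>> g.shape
(29, 7)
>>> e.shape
(29, 7)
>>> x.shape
(29, 29, 31)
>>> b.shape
(7,)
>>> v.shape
(7, 7)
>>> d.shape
(7, 7, 31, 2)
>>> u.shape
(7, 7, 31, 2)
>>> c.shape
(2, 29)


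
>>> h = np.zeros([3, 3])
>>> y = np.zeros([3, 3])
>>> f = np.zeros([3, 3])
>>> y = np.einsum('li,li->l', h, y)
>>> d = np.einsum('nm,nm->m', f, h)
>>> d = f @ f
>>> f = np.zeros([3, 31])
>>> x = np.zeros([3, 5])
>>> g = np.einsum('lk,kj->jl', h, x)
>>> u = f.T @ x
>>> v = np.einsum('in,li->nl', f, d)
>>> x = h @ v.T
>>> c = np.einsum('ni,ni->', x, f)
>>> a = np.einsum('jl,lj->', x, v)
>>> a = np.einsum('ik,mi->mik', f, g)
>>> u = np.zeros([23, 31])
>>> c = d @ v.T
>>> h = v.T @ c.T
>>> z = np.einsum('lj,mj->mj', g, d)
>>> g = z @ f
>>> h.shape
(3, 3)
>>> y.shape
(3,)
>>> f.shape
(3, 31)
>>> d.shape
(3, 3)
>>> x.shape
(3, 31)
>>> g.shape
(3, 31)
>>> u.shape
(23, 31)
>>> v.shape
(31, 3)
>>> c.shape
(3, 31)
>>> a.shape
(5, 3, 31)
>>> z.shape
(3, 3)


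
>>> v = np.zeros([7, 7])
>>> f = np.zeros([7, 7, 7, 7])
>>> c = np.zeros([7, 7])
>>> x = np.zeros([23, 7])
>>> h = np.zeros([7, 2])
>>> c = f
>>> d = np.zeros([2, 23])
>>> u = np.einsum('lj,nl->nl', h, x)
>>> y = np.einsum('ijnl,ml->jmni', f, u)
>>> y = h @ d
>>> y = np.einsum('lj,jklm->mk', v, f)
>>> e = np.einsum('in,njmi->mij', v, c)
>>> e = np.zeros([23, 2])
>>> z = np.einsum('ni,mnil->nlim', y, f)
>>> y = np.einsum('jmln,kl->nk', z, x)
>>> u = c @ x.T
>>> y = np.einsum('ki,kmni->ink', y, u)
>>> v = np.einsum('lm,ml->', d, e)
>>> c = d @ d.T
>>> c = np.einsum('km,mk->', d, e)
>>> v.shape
()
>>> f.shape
(7, 7, 7, 7)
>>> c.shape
()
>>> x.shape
(23, 7)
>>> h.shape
(7, 2)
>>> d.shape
(2, 23)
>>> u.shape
(7, 7, 7, 23)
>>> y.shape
(23, 7, 7)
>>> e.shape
(23, 2)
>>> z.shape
(7, 7, 7, 7)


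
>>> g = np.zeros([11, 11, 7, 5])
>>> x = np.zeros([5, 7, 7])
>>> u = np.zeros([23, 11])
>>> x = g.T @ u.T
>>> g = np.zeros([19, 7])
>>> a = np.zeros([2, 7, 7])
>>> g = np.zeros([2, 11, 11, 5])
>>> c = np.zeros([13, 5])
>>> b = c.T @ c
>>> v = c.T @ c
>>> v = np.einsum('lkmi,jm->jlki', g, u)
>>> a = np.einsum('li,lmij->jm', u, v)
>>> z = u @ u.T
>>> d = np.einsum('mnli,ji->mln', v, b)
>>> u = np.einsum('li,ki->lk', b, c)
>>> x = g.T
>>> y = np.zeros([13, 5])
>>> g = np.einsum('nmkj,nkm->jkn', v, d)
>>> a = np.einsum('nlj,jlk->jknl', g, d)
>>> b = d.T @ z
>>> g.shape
(5, 11, 23)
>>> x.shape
(5, 11, 11, 2)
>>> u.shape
(5, 13)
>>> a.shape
(23, 2, 5, 11)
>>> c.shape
(13, 5)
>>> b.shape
(2, 11, 23)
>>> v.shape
(23, 2, 11, 5)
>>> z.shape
(23, 23)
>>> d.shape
(23, 11, 2)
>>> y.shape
(13, 5)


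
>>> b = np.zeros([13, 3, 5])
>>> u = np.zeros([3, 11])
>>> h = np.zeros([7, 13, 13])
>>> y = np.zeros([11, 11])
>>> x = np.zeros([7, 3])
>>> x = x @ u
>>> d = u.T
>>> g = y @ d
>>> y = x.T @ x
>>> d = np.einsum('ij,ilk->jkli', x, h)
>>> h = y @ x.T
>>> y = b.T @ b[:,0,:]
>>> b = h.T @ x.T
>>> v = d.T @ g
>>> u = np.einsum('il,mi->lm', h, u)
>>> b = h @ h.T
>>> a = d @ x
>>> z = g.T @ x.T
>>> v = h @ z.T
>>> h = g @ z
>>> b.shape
(11, 11)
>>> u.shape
(7, 3)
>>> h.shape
(11, 7)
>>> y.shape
(5, 3, 5)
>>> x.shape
(7, 11)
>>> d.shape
(11, 13, 13, 7)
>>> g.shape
(11, 3)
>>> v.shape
(11, 3)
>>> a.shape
(11, 13, 13, 11)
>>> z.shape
(3, 7)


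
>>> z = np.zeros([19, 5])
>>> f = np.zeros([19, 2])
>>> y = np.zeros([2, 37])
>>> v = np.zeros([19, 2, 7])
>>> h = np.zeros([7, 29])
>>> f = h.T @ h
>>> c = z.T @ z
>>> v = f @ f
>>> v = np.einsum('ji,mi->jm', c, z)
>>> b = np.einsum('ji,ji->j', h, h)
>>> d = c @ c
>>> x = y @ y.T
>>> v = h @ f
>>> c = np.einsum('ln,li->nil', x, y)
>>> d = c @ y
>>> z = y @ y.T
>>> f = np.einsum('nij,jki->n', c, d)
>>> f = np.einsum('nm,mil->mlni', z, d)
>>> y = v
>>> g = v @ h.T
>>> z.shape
(2, 2)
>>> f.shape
(2, 37, 2, 37)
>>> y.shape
(7, 29)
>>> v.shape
(7, 29)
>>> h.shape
(7, 29)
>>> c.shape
(2, 37, 2)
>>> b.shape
(7,)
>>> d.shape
(2, 37, 37)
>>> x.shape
(2, 2)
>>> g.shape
(7, 7)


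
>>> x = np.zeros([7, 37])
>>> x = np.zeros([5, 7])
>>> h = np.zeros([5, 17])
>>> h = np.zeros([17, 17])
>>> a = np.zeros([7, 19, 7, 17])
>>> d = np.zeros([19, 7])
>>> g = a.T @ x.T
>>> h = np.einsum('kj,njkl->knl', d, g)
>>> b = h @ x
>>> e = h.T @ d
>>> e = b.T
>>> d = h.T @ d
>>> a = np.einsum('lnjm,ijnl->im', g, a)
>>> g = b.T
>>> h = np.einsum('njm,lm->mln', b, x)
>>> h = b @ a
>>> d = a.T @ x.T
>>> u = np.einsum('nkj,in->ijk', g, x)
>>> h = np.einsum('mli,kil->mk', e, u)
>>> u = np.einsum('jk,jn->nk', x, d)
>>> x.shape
(5, 7)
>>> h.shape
(7, 5)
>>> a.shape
(7, 5)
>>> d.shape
(5, 5)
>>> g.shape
(7, 17, 19)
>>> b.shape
(19, 17, 7)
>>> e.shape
(7, 17, 19)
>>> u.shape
(5, 7)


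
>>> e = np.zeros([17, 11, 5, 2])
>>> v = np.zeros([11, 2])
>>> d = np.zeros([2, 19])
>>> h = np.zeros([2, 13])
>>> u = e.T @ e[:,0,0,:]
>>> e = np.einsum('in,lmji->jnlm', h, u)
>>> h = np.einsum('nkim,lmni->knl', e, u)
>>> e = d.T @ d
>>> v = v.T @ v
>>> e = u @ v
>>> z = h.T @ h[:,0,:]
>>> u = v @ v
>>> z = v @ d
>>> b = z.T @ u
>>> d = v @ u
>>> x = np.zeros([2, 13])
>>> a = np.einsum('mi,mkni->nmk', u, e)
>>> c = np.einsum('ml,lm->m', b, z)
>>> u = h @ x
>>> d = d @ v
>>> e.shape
(2, 5, 11, 2)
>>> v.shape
(2, 2)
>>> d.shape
(2, 2)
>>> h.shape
(13, 11, 2)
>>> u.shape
(13, 11, 13)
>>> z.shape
(2, 19)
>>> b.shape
(19, 2)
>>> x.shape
(2, 13)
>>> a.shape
(11, 2, 5)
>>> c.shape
(19,)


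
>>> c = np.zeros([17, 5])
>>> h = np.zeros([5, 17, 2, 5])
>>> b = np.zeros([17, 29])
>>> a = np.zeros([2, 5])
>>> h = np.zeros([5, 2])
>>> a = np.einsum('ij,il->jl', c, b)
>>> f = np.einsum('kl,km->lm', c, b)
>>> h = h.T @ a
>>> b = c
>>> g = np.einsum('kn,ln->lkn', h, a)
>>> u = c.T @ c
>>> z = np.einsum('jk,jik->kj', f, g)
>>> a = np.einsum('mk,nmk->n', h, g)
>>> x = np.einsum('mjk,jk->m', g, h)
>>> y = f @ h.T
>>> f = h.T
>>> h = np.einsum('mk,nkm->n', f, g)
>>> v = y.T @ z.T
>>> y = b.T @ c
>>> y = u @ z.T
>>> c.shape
(17, 5)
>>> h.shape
(5,)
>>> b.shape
(17, 5)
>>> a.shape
(5,)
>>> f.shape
(29, 2)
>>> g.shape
(5, 2, 29)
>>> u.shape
(5, 5)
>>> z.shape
(29, 5)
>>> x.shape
(5,)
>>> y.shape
(5, 29)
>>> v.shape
(2, 29)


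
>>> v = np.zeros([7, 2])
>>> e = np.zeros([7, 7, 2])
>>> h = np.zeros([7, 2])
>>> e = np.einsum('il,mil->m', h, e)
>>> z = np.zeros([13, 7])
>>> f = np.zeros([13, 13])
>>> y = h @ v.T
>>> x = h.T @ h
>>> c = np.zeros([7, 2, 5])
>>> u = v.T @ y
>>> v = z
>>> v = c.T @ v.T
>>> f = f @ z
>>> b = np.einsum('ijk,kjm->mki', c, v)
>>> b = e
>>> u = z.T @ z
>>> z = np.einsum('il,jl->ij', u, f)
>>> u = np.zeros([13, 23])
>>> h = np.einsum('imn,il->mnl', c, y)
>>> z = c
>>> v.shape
(5, 2, 13)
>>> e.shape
(7,)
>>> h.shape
(2, 5, 7)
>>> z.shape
(7, 2, 5)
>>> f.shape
(13, 7)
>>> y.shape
(7, 7)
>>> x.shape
(2, 2)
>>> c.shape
(7, 2, 5)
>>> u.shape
(13, 23)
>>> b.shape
(7,)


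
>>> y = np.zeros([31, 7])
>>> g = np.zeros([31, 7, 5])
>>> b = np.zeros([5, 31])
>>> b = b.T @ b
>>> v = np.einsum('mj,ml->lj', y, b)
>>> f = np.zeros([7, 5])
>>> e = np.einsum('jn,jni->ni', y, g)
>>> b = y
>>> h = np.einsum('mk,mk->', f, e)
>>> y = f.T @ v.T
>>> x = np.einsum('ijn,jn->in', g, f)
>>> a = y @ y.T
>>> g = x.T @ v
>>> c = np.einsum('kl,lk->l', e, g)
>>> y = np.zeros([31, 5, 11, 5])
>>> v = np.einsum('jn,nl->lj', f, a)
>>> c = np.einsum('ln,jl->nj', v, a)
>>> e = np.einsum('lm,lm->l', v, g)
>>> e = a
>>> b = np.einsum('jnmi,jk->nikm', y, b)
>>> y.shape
(31, 5, 11, 5)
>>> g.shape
(5, 7)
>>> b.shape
(5, 5, 7, 11)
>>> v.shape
(5, 7)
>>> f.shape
(7, 5)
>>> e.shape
(5, 5)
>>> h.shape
()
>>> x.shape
(31, 5)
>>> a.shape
(5, 5)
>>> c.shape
(7, 5)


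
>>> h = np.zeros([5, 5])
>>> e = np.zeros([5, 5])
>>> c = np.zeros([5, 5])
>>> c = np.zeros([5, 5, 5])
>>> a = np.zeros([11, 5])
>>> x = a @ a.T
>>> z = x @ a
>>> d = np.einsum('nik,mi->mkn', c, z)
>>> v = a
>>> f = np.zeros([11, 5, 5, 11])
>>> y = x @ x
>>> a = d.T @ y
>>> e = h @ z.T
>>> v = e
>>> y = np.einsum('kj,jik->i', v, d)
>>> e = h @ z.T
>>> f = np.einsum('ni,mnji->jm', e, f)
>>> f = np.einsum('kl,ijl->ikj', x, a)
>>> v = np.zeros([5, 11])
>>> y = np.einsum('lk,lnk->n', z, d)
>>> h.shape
(5, 5)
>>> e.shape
(5, 11)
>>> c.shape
(5, 5, 5)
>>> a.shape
(5, 5, 11)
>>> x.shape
(11, 11)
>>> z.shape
(11, 5)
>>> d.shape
(11, 5, 5)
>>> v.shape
(5, 11)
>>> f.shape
(5, 11, 5)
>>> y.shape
(5,)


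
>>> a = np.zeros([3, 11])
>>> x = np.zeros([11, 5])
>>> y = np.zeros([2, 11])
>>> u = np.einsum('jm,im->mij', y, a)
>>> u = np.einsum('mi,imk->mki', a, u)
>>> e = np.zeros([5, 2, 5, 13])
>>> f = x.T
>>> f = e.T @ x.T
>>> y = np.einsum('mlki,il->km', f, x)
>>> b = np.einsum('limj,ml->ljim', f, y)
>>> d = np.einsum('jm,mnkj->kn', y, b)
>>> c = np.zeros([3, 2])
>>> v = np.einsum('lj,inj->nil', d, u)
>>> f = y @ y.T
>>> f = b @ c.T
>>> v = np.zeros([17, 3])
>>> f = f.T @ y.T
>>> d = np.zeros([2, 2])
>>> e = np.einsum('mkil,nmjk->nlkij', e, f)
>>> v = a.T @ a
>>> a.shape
(3, 11)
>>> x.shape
(11, 5)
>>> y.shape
(2, 13)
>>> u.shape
(3, 2, 11)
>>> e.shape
(3, 13, 2, 5, 11)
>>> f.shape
(3, 5, 11, 2)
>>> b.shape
(13, 11, 5, 2)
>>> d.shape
(2, 2)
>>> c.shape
(3, 2)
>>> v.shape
(11, 11)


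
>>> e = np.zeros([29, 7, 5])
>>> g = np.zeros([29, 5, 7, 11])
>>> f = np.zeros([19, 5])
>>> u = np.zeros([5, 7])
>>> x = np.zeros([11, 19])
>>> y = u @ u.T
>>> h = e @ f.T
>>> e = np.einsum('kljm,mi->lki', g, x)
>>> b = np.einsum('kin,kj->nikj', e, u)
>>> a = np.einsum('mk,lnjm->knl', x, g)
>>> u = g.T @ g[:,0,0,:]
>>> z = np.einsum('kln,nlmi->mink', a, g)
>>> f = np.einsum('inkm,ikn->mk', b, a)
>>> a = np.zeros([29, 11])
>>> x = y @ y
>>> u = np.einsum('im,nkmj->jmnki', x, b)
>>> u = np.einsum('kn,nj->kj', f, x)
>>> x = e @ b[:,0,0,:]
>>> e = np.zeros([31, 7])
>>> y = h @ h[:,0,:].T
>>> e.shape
(31, 7)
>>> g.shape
(29, 5, 7, 11)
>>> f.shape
(7, 5)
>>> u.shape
(7, 5)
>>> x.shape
(5, 29, 7)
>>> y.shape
(29, 7, 29)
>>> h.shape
(29, 7, 19)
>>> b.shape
(19, 29, 5, 7)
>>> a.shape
(29, 11)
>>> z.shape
(7, 11, 29, 19)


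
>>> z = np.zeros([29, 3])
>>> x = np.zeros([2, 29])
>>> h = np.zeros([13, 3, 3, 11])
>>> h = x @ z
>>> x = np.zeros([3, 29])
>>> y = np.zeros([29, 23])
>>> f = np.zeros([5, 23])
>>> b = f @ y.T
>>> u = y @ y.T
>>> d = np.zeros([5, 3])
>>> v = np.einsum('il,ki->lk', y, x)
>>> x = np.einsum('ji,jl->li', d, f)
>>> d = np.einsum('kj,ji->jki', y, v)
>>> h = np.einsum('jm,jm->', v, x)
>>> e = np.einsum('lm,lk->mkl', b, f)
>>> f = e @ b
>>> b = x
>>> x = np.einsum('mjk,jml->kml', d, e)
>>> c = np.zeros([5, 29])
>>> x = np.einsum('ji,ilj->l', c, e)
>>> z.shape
(29, 3)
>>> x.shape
(23,)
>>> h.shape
()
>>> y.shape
(29, 23)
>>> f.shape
(29, 23, 29)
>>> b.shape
(23, 3)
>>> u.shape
(29, 29)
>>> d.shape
(23, 29, 3)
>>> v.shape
(23, 3)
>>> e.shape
(29, 23, 5)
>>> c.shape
(5, 29)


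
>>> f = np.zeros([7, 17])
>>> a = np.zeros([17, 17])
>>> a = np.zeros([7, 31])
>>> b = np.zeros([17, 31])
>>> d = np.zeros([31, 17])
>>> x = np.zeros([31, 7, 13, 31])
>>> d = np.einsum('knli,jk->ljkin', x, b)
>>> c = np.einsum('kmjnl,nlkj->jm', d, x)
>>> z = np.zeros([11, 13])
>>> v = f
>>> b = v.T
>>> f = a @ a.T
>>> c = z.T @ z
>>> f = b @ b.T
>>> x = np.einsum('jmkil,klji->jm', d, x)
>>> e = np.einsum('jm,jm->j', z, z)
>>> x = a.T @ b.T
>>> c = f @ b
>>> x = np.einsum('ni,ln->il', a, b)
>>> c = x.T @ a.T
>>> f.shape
(17, 17)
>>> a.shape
(7, 31)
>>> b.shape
(17, 7)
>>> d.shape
(13, 17, 31, 31, 7)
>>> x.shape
(31, 17)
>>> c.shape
(17, 7)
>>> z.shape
(11, 13)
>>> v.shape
(7, 17)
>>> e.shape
(11,)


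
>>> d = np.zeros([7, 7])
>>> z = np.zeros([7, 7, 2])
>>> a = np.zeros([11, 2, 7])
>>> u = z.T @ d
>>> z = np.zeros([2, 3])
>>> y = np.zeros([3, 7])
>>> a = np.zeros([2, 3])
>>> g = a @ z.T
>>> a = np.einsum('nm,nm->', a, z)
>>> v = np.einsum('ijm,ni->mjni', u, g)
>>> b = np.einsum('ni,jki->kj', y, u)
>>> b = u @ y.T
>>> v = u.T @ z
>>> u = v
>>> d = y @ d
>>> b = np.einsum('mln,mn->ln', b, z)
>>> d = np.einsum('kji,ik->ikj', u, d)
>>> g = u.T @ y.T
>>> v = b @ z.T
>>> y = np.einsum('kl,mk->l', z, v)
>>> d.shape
(3, 7, 7)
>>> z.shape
(2, 3)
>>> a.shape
()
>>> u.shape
(7, 7, 3)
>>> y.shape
(3,)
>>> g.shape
(3, 7, 3)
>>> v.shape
(7, 2)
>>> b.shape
(7, 3)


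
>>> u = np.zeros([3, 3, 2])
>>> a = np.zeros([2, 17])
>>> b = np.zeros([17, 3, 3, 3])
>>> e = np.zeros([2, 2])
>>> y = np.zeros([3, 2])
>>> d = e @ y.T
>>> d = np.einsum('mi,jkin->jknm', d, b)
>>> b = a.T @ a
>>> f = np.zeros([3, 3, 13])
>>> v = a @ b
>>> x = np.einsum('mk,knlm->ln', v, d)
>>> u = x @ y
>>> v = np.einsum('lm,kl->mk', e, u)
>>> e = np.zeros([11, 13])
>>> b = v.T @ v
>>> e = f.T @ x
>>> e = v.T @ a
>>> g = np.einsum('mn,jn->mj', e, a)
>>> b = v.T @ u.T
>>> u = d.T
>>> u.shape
(2, 3, 3, 17)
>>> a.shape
(2, 17)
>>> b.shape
(3, 3)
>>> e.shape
(3, 17)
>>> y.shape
(3, 2)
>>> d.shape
(17, 3, 3, 2)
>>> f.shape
(3, 3, 13)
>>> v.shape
(2, 3)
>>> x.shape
(3, 3)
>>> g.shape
(3, 2)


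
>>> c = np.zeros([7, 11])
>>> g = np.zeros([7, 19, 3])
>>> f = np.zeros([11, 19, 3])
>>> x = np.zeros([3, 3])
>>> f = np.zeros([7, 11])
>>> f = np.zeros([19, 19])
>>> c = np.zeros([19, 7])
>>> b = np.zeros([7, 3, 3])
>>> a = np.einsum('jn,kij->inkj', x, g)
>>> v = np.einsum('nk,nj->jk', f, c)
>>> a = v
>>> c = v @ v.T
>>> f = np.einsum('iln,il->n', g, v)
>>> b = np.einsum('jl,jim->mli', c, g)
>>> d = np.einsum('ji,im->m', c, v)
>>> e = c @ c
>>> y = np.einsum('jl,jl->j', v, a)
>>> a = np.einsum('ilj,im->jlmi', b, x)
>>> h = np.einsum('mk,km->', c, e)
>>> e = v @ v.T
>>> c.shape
(7, 7)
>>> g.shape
(7, 19, 3)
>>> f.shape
(3,)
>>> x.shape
(3, 3)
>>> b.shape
(3, 7, 19)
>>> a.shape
(19, 7, 3, 3)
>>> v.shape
(7, 19)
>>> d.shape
(19,)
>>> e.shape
(7, 7)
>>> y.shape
(7,)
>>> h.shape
()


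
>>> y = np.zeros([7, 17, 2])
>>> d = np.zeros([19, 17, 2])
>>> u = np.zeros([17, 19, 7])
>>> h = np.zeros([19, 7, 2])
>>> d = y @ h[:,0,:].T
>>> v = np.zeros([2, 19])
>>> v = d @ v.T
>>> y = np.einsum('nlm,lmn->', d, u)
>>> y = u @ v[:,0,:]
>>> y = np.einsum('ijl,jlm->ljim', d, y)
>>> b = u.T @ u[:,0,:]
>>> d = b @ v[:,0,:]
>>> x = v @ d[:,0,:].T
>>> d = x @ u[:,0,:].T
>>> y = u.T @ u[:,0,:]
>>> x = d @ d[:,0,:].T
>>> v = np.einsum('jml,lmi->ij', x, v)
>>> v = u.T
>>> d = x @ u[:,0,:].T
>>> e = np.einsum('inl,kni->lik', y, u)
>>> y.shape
(7, 19, 7)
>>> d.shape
(7, 17, 17)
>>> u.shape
(17, 19, 7)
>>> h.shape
(19, 7, 2)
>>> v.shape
(7, 19, 17)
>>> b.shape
(7, 19, 7)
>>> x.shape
(7, 17, 7)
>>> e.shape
(7, 7, 17)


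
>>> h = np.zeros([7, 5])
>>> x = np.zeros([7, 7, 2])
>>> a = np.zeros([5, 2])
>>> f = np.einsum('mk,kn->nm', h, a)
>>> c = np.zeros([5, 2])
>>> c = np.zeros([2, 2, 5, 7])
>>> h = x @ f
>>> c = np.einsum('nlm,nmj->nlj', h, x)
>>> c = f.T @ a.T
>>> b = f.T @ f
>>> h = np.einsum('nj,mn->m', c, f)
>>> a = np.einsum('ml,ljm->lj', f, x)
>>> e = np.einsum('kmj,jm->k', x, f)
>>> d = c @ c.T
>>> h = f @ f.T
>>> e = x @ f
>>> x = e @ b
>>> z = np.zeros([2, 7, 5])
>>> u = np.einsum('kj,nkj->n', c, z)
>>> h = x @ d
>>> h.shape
(7, 7, 7)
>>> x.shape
(7, 7, 7)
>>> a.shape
(7, 7)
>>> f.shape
(2, 7)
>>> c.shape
(7, 5)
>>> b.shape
(7, 7)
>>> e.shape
(7, 7, 7)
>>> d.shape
(7, 7)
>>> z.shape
(2, 7, 5)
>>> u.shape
(2,)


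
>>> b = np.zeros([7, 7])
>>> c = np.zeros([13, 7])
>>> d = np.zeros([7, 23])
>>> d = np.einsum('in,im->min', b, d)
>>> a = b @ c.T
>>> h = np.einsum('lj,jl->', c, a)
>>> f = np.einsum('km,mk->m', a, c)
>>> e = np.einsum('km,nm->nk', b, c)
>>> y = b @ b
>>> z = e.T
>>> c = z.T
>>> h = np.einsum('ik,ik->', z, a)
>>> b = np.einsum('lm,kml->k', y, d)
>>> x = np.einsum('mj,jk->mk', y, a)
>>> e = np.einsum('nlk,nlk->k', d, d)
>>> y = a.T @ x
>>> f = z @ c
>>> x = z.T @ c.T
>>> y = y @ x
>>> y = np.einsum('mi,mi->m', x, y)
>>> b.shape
(23,)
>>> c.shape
(13, 7)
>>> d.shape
(23, 7, 7)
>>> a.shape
(7, 13)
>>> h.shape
()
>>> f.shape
(7, 7)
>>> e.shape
(7,)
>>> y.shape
(13,)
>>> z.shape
(7, 13)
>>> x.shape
(13, 13)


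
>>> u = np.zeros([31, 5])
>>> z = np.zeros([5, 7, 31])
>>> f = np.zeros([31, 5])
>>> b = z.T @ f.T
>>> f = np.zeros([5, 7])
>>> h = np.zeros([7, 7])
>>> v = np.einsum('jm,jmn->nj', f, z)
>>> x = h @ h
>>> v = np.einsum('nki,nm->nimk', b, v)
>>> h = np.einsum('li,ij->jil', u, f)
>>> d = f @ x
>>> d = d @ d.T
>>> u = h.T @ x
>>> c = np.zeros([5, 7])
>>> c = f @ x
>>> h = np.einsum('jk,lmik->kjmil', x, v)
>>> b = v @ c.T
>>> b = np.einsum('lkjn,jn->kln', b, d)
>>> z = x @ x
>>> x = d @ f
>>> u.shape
(31, 5, 7)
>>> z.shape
(7, 7)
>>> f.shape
(5, 7)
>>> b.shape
(31, 31, 5)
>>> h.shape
(7, 7, 31, 5, 31)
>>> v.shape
(31, 31, 5, 7)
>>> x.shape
(5, 7)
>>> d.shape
(5, 5)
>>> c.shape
(5, 7)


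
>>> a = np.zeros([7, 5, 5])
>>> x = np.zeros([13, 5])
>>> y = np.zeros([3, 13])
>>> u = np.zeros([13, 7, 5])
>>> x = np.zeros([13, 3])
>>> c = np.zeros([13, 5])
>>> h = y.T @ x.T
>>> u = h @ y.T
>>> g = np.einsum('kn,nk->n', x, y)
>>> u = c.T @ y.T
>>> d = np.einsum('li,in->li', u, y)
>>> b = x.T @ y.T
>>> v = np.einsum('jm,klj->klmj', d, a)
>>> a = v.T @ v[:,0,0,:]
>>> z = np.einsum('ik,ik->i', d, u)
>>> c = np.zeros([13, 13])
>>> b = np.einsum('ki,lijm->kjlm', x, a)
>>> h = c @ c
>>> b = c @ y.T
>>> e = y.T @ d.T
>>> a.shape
(5, 3, 5, 5)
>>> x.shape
(13, 3)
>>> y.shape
(3, 13)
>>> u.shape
(5, 3)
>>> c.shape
(13, 13)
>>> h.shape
(13, 13)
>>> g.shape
(3,)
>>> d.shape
(5, 3)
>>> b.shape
(13, 3)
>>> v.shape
(7, 5, 3, 5)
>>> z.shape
(5,)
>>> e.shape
(13, 5)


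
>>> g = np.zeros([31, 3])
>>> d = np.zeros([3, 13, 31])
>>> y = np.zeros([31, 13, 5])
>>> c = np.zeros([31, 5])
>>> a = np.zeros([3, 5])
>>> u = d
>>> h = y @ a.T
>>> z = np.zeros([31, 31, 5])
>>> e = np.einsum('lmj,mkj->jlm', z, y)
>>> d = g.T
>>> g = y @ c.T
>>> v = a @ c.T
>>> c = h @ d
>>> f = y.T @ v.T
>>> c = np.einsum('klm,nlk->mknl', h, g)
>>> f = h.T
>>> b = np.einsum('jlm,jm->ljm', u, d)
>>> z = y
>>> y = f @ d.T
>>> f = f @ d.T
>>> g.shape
(31, 13, 31)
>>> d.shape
(3, 31)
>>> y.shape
(3, 13, 3)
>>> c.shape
(3, 31, 31, 13)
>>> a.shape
(3, 5)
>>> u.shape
(3, 13, 31)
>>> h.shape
(31, 13, 3)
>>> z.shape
(31, 13, 5)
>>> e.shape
(5, 31, 31)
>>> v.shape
(3, 31)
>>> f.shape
(3, 13, 3)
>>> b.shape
(13, 3, 31)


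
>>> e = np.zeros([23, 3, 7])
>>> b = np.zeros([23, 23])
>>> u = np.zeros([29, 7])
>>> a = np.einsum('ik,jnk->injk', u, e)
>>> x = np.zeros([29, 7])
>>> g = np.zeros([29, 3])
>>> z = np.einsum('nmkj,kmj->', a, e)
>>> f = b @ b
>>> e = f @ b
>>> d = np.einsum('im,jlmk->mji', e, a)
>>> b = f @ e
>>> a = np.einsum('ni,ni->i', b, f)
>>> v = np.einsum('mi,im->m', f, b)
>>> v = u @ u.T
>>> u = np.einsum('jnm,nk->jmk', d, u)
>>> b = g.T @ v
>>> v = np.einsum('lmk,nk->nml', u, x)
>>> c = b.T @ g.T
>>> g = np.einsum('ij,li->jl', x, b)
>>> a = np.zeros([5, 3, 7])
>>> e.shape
(23, 23)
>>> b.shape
(3, 29)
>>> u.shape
(23, 23, 7)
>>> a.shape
(5, 3, 7)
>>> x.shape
(29, 7)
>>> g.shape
(7, 3)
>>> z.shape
()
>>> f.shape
(23, 23)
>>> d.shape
(23, 29, 23)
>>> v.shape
(29, 23, 23)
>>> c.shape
(29, 29)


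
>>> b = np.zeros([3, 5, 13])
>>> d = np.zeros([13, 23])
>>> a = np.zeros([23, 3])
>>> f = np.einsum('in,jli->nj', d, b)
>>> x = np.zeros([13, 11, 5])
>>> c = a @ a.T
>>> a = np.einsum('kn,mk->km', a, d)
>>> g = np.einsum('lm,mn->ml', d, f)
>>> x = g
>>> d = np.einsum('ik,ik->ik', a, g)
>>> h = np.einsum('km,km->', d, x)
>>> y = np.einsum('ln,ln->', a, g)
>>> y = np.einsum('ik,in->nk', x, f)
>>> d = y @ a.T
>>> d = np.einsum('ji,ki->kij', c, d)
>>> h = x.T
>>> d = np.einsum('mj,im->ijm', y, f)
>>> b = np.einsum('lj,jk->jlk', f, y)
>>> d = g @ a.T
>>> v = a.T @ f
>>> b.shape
(3, 23, 13)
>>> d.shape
(23, 23)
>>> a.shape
(23, 13)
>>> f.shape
(23, 3)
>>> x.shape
(23, 13)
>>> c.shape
(23, 23)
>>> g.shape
(23, 13)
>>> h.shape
(13, 23)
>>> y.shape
(3, 13)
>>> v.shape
(13, 3)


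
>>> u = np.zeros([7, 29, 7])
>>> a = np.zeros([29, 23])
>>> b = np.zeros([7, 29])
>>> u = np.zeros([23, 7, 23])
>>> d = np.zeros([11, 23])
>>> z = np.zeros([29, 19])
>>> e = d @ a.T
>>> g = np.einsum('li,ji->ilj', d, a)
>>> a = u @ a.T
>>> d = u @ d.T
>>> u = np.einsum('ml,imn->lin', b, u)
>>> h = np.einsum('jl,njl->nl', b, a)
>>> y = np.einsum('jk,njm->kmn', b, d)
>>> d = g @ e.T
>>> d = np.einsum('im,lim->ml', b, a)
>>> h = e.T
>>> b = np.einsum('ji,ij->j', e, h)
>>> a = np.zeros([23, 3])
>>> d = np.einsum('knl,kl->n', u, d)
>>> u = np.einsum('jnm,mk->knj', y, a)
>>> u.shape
(3, 11, 29)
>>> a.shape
(23, 3)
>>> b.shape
(11,)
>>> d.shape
(23,)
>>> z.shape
(29, 19)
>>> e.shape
(11, 29)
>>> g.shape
(23, 11, 29)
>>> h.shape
(29, 11)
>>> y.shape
(29, 11, 23)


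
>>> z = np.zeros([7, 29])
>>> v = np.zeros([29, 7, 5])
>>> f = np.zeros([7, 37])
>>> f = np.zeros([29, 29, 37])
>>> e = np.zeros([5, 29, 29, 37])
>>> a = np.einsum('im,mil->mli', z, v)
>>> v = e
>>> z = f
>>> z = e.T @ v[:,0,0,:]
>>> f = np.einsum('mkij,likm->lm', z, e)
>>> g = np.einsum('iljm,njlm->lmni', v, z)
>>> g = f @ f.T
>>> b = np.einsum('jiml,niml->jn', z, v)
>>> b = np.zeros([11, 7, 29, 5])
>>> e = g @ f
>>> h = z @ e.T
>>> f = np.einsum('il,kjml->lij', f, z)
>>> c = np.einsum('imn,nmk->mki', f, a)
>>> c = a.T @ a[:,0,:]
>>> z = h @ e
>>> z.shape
(37, 29, 29, 37)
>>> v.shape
(5, 29, 29, 37)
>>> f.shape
(37, 5, 29)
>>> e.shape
(5, 37)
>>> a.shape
(29, 5, 7)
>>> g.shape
(5, 5)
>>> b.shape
(11, 7, 29, 5)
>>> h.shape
(37, 29, 29, 5)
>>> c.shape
(7, 5, 7)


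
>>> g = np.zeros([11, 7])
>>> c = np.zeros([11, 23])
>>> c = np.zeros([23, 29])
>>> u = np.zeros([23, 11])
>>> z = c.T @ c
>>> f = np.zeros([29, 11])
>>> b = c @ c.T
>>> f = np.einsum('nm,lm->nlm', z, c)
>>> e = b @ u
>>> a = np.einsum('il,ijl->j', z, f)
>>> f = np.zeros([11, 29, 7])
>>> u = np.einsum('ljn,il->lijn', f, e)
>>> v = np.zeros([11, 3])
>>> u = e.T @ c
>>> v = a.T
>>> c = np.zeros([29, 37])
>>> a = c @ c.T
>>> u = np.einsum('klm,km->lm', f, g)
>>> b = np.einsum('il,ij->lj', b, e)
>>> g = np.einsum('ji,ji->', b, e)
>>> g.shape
()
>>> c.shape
(29, 37)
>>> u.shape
(29, 7)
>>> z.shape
(29, 29)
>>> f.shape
(11, 29, 7)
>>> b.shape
(23, 11)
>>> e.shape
(23, 11)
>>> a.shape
(29, 29)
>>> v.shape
(23,)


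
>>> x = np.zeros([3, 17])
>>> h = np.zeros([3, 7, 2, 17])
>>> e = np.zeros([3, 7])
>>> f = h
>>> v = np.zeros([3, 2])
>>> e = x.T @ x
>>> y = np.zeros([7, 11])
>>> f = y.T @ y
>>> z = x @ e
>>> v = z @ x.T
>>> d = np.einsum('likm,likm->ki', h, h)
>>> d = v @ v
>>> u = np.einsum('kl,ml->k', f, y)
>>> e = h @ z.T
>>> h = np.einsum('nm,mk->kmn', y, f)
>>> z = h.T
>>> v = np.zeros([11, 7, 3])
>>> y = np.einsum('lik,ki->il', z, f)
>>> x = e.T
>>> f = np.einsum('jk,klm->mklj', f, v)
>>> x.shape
(3, 2, 7, 3)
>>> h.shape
(11, 11, 7)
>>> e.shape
(3, 7, 2, 3)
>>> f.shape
(3, 11, 7, 11)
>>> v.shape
(11, 7, 3)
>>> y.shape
(11, 7)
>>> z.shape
(7, 11, 11)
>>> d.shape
(3, 3)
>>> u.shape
(11,)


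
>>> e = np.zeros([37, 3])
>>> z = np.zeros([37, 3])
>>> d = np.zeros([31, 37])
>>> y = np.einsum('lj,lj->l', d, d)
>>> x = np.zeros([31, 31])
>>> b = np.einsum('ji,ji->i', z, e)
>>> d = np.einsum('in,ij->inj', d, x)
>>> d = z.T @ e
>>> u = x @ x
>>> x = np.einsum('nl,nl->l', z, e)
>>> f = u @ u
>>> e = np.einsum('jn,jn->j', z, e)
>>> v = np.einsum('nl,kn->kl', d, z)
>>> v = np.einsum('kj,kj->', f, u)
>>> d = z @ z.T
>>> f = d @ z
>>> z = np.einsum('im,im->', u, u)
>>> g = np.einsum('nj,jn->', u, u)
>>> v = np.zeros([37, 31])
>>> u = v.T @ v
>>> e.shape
(37,)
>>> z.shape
()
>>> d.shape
(37, 37)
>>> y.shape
(31,)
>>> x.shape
(3,)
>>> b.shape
(3,)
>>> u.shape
(31, 31)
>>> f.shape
(37, 3)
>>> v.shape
(37, 31)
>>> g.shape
()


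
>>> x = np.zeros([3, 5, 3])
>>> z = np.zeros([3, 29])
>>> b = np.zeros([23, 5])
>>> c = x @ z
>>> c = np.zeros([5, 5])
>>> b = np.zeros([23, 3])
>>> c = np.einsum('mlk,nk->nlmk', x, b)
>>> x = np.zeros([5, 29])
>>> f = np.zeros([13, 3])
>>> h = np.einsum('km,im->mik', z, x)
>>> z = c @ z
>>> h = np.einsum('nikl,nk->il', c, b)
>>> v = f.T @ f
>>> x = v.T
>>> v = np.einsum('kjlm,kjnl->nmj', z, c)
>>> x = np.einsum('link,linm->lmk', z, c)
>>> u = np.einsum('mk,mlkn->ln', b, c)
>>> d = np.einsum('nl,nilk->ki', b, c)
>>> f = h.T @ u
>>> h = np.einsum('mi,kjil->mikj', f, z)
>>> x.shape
(23, 3, 29)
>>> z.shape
(23, 5, 3, 29)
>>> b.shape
(23, 3)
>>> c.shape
(23, 5, 3, 3)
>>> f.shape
(3, 3)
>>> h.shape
(3, 3, 23, 5)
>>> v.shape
(3, 29, 5)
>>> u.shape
(5, 3)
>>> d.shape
(3, 5)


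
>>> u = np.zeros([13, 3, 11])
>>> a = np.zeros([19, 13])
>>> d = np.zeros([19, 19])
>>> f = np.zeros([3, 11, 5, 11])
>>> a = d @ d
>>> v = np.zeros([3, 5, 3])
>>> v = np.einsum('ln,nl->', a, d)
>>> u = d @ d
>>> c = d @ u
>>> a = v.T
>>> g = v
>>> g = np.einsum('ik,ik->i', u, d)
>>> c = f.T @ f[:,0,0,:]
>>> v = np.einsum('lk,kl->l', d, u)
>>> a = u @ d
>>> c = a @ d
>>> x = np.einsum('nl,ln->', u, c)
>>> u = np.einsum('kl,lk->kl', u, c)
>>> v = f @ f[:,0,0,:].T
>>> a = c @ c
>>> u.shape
(19, 19)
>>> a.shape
(19, 19)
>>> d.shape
(19, 19)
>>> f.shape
(3, 11, 5, 11)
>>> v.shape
(3, 11, 5, 3)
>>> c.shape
(19, 19)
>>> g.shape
(19,)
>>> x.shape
()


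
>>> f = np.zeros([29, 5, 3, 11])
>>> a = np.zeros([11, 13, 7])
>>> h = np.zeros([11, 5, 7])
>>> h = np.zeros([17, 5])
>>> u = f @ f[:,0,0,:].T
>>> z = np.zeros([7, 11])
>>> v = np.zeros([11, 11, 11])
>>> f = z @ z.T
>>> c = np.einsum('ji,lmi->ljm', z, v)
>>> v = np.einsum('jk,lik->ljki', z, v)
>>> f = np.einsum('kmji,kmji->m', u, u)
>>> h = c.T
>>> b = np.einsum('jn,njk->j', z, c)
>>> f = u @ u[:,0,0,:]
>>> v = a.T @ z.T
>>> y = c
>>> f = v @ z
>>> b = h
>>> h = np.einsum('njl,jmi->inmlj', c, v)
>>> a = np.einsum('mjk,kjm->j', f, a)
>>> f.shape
(7, 13, 11)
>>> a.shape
(13,)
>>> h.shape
(7, 11, 13, 11, 7)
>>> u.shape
(29, 5, 3, 29)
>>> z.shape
(7, 11)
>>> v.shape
(7, 13, 7)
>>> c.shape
(11, 7, 11)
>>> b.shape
(11, 7, 11)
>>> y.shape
(11, 7, 11)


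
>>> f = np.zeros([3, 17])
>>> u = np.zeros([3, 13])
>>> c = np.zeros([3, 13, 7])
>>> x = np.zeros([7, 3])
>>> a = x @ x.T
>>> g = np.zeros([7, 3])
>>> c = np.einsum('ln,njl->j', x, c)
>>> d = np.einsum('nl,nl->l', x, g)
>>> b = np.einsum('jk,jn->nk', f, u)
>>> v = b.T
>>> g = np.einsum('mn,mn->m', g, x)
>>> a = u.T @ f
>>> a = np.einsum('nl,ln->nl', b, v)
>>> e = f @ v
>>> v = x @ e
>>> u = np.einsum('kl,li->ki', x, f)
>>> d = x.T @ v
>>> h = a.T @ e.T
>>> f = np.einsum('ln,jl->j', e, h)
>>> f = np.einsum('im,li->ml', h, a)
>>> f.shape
(3, 13)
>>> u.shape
(7, 17)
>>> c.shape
(13,)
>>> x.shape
(7, 3)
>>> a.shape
(13, 17)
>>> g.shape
(7,)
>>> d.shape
(3, 13)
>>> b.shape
(13, 17)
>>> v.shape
(7, 13)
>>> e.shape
(3, 13)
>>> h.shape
(17, 3)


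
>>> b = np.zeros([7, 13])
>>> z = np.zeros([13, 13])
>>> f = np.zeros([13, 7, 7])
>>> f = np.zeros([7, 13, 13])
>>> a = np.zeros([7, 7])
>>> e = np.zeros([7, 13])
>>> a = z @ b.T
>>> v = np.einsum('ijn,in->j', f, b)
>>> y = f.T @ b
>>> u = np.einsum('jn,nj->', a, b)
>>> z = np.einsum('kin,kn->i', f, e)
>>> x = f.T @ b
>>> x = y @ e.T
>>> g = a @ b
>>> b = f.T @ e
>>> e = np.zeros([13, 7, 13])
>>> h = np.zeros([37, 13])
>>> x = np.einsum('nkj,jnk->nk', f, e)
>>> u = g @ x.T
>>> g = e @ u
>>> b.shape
(13, 13, 13)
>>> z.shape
(13,)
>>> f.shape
(7, 13, 13)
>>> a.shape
(13, 7)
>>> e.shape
(13, 7, 13)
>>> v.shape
(13,)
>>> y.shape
(13, 13, 13)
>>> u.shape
(13, 7)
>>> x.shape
(7, 13)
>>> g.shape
(13, 7, 7)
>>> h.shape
(37, 13)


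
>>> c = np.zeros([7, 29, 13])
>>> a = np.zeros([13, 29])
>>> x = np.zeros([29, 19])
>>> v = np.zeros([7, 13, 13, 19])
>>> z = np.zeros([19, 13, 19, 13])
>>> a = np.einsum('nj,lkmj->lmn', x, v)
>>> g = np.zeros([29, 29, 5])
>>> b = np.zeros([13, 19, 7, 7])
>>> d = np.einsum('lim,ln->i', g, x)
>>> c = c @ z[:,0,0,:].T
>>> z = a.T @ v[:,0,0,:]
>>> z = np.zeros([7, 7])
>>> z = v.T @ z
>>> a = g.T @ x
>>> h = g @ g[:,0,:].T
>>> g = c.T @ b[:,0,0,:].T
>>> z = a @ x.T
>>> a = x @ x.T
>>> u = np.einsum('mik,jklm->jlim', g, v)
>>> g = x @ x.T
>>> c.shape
(7, 29, 19)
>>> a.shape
(29, 29)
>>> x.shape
(29, 19)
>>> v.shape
(7, 13, 13, 19)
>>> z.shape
(5, 29, 29)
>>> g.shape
(29, 29)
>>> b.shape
(13, 19, 7, 7)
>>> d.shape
(29,)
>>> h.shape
(29, 29, 29)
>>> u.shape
(7, 13, 29, 19)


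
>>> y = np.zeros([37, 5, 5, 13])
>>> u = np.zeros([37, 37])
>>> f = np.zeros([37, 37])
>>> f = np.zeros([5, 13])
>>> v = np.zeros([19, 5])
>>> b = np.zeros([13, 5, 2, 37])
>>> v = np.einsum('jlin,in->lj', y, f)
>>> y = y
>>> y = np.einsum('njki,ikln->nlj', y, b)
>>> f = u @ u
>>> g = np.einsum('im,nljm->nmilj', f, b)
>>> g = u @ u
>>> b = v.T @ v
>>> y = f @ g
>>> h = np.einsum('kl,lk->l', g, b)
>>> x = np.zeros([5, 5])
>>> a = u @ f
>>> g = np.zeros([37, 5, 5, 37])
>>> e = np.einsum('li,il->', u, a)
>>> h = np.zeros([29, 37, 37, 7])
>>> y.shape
(37, 37)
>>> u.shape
(37, 37)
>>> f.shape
(37, 37)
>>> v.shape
(5, 37)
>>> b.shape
(37, 37)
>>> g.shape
(37, 5, 5, 37)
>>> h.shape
(29, 37, 37, 7)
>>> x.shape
(5, 5)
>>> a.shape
(37, 37)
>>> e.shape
()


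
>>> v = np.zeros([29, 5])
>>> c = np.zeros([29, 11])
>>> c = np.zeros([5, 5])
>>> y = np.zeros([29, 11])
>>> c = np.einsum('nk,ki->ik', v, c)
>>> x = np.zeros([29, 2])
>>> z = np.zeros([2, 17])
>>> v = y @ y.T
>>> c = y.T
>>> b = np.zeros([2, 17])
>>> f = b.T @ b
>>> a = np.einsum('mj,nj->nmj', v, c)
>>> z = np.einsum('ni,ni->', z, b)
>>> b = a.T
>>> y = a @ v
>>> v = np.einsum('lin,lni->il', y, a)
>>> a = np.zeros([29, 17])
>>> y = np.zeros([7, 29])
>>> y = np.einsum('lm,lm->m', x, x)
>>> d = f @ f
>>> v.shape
(29, 11)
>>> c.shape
(11, 29)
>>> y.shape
(2,)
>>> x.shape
(29, 2)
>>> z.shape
()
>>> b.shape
(29, 29, 11)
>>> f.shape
(17, 17)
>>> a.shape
(29, 17)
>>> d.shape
(17, 17)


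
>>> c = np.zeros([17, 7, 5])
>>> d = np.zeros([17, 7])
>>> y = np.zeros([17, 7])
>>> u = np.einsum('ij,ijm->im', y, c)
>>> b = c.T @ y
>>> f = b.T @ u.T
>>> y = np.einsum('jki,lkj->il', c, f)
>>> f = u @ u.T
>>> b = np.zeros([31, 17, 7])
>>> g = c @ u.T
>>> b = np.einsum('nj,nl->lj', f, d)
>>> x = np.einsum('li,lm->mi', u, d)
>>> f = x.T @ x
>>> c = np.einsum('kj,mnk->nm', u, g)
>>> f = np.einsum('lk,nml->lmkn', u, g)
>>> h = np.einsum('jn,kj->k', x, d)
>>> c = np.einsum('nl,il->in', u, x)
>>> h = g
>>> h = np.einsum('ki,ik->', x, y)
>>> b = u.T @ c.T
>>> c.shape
(7, 17)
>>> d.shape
(17, 7)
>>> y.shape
(5, 7)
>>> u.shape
(17, 5)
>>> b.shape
(5, 7)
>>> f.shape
(17, 7, 5, 17)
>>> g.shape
(17, 7, 17)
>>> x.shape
(7, 5)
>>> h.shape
()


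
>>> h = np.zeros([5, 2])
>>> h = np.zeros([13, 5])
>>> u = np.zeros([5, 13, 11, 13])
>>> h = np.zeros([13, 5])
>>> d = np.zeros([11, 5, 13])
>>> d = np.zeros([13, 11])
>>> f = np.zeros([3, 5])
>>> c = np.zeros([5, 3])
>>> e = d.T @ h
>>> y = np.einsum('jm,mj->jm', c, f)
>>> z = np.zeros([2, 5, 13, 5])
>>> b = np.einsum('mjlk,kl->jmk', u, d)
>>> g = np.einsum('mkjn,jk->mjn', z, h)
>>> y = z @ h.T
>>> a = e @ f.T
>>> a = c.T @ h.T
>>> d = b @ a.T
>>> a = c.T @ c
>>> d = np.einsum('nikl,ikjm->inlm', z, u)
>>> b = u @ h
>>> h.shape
(13, 5)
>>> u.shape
(5, 13, 11, 13)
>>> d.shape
(5, 2, 5, 13)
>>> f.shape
(3, 5)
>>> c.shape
(5, 3)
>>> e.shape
(11, 5)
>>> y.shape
(2, 5, 13, 13)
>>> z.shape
(2, 5, 13, 5)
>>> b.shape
(5, 13, 11, 5)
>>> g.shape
(2, 13, 5)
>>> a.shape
(3, 3)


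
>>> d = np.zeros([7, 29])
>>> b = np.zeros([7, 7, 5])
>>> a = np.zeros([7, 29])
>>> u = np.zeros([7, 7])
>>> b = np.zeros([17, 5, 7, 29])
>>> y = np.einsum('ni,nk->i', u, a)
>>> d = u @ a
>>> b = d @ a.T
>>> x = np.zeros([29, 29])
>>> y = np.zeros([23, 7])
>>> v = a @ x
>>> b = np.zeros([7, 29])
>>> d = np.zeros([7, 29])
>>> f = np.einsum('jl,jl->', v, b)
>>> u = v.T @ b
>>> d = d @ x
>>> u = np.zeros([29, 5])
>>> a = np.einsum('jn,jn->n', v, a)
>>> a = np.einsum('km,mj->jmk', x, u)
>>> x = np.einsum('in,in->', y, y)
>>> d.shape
(7, 29)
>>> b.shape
(7, 29)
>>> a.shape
(5, 29, 29)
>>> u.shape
(29, 5)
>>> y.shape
(23, 7)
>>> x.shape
()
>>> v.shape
(7, 29)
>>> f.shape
()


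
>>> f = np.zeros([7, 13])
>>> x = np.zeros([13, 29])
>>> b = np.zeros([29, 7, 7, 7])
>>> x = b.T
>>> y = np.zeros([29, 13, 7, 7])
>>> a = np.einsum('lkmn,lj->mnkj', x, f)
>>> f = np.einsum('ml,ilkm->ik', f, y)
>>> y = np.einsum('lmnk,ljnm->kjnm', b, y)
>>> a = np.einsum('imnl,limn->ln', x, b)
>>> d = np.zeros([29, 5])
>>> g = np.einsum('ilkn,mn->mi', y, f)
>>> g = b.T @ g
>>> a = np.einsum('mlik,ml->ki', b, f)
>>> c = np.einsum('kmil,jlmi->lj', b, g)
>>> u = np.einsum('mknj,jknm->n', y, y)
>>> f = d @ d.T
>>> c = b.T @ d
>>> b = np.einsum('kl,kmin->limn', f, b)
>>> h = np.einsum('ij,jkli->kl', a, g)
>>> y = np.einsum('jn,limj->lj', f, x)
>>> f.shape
(29, 29)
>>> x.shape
(7, 7, 7, 29)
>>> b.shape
(29, 7, 7, 7)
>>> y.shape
(7, 29)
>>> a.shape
(7, 7)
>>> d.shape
(29, 5)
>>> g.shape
(7, 7, 7, 7)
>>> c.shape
(7, 7, 7, 5)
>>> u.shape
(7,)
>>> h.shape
(7, 7)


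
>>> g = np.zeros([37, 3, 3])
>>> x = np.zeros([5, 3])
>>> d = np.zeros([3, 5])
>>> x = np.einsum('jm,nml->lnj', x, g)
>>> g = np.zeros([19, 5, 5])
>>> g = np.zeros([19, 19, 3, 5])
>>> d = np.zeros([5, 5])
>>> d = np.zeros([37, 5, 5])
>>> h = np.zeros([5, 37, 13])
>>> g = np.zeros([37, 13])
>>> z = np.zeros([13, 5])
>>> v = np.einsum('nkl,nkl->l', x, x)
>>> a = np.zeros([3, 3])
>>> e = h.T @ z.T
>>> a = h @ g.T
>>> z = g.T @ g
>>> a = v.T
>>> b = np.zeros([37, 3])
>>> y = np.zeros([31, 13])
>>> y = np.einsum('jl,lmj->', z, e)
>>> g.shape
(37, 13)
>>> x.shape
(3, 37, 5)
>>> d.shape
(37, 5, 5)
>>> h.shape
(5, 37, 13)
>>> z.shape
(13, 13)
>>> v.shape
(5,)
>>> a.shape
(5,)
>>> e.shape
(13, 37, 13)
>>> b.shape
(37, 3)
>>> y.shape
()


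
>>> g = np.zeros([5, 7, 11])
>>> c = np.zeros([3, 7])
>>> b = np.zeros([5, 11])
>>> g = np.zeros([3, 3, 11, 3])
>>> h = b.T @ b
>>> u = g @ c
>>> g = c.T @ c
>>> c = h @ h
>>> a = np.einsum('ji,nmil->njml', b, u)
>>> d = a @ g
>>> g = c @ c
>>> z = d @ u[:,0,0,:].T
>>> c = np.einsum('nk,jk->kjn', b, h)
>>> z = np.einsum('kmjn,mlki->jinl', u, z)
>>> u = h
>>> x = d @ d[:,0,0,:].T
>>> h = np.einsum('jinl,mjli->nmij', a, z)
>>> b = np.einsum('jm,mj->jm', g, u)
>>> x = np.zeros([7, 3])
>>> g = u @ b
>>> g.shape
(11, 11)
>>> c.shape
(11, 11, 5)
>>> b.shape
(11, 11)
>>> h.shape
(3, 11, 5, 3)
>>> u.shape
(11, 11)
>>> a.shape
(3, 5, 3, 7)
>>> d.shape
(3, 5, 3, 7)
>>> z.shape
(11, 3, 7, 5)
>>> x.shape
(7, 3)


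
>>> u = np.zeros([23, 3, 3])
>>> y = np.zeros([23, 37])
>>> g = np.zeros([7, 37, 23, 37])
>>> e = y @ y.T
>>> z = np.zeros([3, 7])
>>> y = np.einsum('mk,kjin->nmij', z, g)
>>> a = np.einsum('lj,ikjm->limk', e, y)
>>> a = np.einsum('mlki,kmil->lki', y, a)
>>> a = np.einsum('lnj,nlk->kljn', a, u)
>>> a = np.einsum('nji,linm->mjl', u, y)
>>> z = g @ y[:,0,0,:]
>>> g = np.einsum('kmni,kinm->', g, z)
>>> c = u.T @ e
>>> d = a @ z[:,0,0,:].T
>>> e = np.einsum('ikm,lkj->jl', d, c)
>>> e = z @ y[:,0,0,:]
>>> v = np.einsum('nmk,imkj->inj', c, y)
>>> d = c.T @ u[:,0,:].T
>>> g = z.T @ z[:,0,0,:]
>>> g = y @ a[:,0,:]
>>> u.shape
(23, 3, 3)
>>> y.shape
(37, 3, 23, 37)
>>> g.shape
(37, 3, 23, 37)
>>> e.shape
(7, 37, 23, 37)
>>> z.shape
(7, 37, 23, 37)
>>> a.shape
(37, 3, 37)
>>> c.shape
(3, 3, 23)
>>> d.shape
(23, 3, 23)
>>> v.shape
(37, 3, 37)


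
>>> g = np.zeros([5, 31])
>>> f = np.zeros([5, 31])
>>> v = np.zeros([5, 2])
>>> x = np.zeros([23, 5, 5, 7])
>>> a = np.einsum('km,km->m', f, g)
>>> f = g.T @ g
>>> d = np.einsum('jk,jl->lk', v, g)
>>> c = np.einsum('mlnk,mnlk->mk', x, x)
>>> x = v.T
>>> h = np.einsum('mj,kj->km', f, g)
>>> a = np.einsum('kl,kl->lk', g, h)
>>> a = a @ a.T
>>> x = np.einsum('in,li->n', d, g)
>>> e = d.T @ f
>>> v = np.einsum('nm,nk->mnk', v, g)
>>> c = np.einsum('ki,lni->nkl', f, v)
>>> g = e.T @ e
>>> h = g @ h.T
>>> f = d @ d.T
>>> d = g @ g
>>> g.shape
(31, 31)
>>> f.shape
(31, 31)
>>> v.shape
(2, 5, 31)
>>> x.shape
(2,)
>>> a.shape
(31, 31)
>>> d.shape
(31, 31)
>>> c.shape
(5, 31, 2)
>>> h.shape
(31, 5)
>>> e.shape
(2, 31)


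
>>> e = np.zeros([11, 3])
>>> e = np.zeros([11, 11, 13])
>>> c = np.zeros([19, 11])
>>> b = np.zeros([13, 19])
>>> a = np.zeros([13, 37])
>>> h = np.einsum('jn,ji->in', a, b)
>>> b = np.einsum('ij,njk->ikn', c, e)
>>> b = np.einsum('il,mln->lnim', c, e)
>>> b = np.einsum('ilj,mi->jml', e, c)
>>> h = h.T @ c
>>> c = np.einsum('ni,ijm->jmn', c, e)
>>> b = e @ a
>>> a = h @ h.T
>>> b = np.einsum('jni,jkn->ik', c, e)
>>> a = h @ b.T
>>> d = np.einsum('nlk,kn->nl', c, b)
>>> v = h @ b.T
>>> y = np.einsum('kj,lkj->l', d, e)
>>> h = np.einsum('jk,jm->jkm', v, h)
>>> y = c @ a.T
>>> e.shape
(11, 11, 13)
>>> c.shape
(11, 13, 19)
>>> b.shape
(19, 11)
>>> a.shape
(37, 19)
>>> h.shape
(37, 19, 11)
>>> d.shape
(11, 13)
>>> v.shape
(37, 19)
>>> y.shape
(11, 13, 37)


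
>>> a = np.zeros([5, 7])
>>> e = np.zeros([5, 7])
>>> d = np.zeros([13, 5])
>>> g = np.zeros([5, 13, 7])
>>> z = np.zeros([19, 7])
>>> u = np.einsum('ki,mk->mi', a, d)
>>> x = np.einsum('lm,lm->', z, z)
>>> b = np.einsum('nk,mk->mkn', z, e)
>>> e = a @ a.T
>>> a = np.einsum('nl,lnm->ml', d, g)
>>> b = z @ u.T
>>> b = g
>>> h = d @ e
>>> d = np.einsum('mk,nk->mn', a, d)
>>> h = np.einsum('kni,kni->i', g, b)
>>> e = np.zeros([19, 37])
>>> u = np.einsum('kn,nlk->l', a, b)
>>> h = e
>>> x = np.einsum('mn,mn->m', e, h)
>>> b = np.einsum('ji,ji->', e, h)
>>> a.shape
(7, 5)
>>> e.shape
(19, 37)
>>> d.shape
(7, 13)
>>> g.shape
(5, 13, 7)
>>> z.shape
(19, 7)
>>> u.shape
(13,)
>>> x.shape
(19,)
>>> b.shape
()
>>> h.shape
(19, 37)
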